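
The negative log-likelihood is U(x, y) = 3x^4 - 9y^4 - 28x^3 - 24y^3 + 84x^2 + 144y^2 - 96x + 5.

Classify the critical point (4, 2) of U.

The mixed partial ∂²U/∂x∂y is 0, so the Hessian at any point is diag(U_xx, U_yy) = diag(12(3x^2 - 14x + 14), 36(-3y^2 - 4y + 8)).
At (4, 2): H = diag(72, -432).
The eigenvalues have opposite signs, so H is indefinite: a saddle point.

saddle point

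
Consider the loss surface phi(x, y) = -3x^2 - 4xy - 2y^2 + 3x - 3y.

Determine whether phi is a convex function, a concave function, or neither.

concave

phi is quadratic, so its Hessian is the constant matrix H = [[-6, -4], [-4, -4]].
det(H) = 8, tr(H) = -10.
det(H) > 0 and tr(H) < 0, so H is negative definite everywhere: concave.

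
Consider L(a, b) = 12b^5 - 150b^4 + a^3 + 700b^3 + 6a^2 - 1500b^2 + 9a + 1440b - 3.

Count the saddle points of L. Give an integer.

4

L separates as a function of a plus a function of b, so ∇L=0 decouples.
∂L/∂a = 3(a + 1)(a + 3) = 0 at a ∈ {-3, -1}; ∂L/∂b = 60(b - 4)(b - 3)(b - 2)(b - 1) = 0 at b ∈ {1, 2, 3, 4}.
The Hessian is diagonal: diag(L_aa, L_bb). Second derivatives: L_aa(-3)=-6, L_aa(-1)=6; L_bb(1)=-360, L_bb(2)=120, L_bb(3)=-120, L_bb(4)=360.
Saddle points occur where the two diagonal entries have opposite signs: (-3, 2), (-3, 4), (-1, 1), (-1, 3). Count: 4.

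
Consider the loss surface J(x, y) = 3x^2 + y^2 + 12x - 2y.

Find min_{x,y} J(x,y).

-13

J(x,y) separates as P(x) + Q(y), so its minimum is min P + min Q.
P'(x) = 6x + 12 vanishes at x ∈ {-2}; Q'(y) = 2y - 2 vanishes at y ∈ {1}.
Local minima of P (where P''>0): P(-2)=-12. Local minima of Q: Q(1)=-1.
So the global minimum of J is P(-2) + Q(1) = -12 − 1 = -13, attained at (-2, 1).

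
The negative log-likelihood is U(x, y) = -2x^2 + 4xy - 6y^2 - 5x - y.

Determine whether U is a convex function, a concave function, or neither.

concave

U is quadratic, so its Hessian is the constant matrix H = [[-4, 4], [4, -12]].
det(H) = 32, tr(H) = -16.
det(H) > 0 and tr(H) < 0, so H is negative definite everywhere: concave.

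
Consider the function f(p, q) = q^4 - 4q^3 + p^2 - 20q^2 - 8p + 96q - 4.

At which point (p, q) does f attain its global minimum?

(4, -3)

f(p,q) separates as A(p) + B(q) − 4, so its minimum is min A + min B − 4.
A'(p) = 2p - 8 vanishes at p ∈ {4}; B'(q) = 4(q - 4)(q - 2)(q + 3) vanishes at q ∈ {-3, 2, 4}.
Local minima of A (where A''>0): A(4)=-16. Local minima of B: B(-3)=-279, B(4)=64.
So the global minimum of f is A(4) + B(-3) − 4 = -16 − 279 − 4 = -299, attained at (4, -3).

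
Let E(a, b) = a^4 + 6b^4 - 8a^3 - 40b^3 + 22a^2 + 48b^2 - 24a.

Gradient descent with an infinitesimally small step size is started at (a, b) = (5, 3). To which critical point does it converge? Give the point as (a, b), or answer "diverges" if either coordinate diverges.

(3, 4)

E is separable, so gradient descent decouples: a follows -∂E/∂a, b follows -∂E/∂b.
∂E/∂a = 4(a - 3)(a - 2)(a - 1); at a=5 this is 96, so a decreases.
∂E/∂b = 24b(b - 4)(b - 1); at b=3 this is -144, so b increases.
a converges to its nearest critical value 3 (a local min of the a-part); b converges to 4. The iterate converges to (3, 4).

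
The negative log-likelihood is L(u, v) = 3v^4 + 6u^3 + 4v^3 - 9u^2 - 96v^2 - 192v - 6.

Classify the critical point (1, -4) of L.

The mixed partial ∂²L/∂u∂v is 0, so the Hessian at any point is diag(L_uu, L_vv) = diag(18(2u - 1), 12(3v^2 + 2v - 16)).
At (1, -4): H = diag(18, 288).
Both eigenvalues are positive, so H is positive definite: a local minimum.

local minimum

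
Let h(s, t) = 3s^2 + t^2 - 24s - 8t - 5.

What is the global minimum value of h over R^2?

-69

h(s,t) separates as P(s) + Q(t) − 5, so its minimum is min P + min Q − 5.
P'(s) = 6s - 24 vanishes at s ∈ {4}; Q'(t) = 2(t - 4) vanishes at t ∈ {4}.
Local minima of P (where P''>0): P(4)=-48. Local minima of Q: Q(4)=-16.
So the global minimum of h is P(4) + Q(4) − 5 = -48 − 16 − 5 = -69, attained at (4, 4).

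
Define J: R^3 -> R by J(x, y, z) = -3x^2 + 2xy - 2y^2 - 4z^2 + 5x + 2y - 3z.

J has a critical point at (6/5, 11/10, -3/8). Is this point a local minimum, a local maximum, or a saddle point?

local maximum

The Hessian is constant: H = [[-6, 2, 0], [2, -4, 0], [0, 0, -8]].
Leading principal minors: Δ₁ = -6, Δ₂ = 20, Δ₃ = -160.
The minors alternate sign starting negative (−, +, −), so H is negative definite: a local maximum.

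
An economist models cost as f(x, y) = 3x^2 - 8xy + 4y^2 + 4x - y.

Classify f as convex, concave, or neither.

f is quadratic, so its Hessian is the constant matrix H = [[6, -8], [-8, 8]].
det(H) = -16, tr(H) = 14.
det(H) < 0, so H is indefinite: neither convex nor concave.

neither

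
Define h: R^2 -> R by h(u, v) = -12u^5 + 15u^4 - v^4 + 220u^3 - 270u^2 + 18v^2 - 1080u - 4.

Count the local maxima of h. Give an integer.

4

h separates as a function of u plus a function of v, so ∇h=0 decouples.
∂h/∂u = -60(u - 3)(u - 2)(u + 1)(u + 3) = 0 at u ∈ {-3, -1, 2, 3}; ∂h/∂v = -4v(v - 3)(v + 3) = 0 at v ∈ {-3, 0, 3}.
The Hessian is diagonal: diag(h_uu, h_vv). Second derivatives: h_uu(-3)=3600, h_uu(-1)=-1440, h_uu(2)=900, h_uu(3)=-1440; h_vv(-3)=-72, h_vv(0)=36, h_vv(3)=-72.
Local maxima occur where both diagonal entries negative: (-1, -3), (-1, 3), (3, -3), (3, 3). Count: 4.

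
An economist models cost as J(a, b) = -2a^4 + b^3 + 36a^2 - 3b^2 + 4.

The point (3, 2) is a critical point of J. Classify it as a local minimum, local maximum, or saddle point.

The mixed partial ∂²J/∂a∂b is 0, so the Hessian at any point is diag(J_aa, J_bb) = diag(24(-a^2 + 3), 6(b - 1)).
At (3, 2): H = diag(-144, 6).
The eigenvalues have opposite signs, so H is indefinite: a saddle point.

saddle point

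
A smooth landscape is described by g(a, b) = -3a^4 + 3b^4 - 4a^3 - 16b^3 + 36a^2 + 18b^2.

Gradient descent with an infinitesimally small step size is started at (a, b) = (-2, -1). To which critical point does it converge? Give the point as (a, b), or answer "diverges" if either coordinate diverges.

(0, 0)

g is separable, so gradient descent decouples: a follows -∂g/∂a, b follows -∂g/∂b.
∂g/∂a = -12a(a - 2)(a + 3); at a=-2 this is -96, so a increases.
∂g/∂b = 12b(b - 3)(b - 1); at b=-1 this is -96, so b increases.
a converges to its nearest critical value 0 (a local min of the a-part); b converges to 0. The iterate converges to (0, 0).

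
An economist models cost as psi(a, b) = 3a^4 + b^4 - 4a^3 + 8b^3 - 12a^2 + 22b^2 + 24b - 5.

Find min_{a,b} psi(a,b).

-46

psi(a,b) separates as P(a) + Q(b) − 5, so its minimum is min P + min Q − 5.
P'(a) = 12a(a - 2)(a + 1) vanishes at a ∈ {-1, 0, 2}; Q'(b) = 4(b + 1)(b + 2)(b + 3) vanishes at b ∈ {-3, -2, -1}.
Local minima of P (where P''>0): P(-1)=-5, P(2)=-32. Local minima of Q: Q(-3)=-9, Q(-1)=-9.
So the global minimum of psi is P(2) + Q(-3) − 5 = -32 − 9 − 5 = -46, attained at (2, -3).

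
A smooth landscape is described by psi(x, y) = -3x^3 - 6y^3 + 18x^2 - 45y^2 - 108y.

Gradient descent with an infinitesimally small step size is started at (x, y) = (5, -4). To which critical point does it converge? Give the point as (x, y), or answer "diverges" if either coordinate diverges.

diverges

psi is separable, so gradient descent decouples: x follows -∂psi/∂x, y follows -∂psi/∂y.
∂psi/∂x = -9x(x - 4); at x=5 this is -45, so x increases.
∂psi/∂y = -18(y + 2)(y + 3); at y=-4 this is -36, so y increases.
The x-coordinate has no critical point in that direction and runs off to infinity.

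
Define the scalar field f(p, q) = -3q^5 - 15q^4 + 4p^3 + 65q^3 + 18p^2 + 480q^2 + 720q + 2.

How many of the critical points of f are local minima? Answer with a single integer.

2

f separates as a function of p plus a function of q, so ∇f=0 decouples.
∂f/∂p = 12p(p + 3) = 0 at p ∈ {-3, 0}; ∂f/∂q = -15(q - 4)(q + 1)(q + 3)(q + 4) = 0 at q ∈ {-4, -3, -1, 4}.
The Hessian is diagonal: diag(f_pp, f_qq). Second derivatives: f_pp(-3)=-36, f_pp(0)=36; f_qq(-4)=360, f_qq(-3)=-210, f_qq(-1)=450, f_qq(4)=-4200.
Local minima occur where both diagonal entries positive: (0, -4), (0, -1). Count: 2.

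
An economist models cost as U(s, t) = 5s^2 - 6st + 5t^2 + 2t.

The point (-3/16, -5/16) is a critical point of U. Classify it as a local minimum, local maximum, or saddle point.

The Hessian of U is constant: H = [[10, -6], [-6, 10]].
det(H) = 10·10 − (-6)² = 64.
det(H) > 0 and tr(H) = 20 > 0, so H is positive definite and the point is a local minimum.

local minimum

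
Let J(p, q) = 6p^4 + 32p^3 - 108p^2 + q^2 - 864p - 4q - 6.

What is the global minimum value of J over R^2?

J(p,q) separates as A(p) + B(q) − 6, so its minimum is min A + min B − 6.
A'(p) = 24(p - 3)(p + 3)(p + 4) vanishes at p ∈ {-4, -3, 3}; B'(q) = 2q - 4 vanishes at q ∈ {2}.
Local minima of A (where A''>0): A(-4)=1216, A(3)=-2214. Local minima of B: B(2)=-4.
So the global minimum of J is A(3) + B(2) − 6 = -2214 − 4 − 6 = -2224, attained at (3, 2).

-2224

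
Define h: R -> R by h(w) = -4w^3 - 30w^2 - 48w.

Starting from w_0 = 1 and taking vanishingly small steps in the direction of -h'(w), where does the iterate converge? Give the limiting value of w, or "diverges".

diverges

h'(w) = -12(w + 1)(w + 4), so h'(1) = -120.
Gradient descent moves in the -h' direction, i.e. w is increasing.
There is no critical point above w=1, and h' keeps the same sign, so the iterate runs off to +∞.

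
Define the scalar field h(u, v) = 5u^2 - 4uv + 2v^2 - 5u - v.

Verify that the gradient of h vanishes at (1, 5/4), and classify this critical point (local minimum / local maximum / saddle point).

local minimum

∇h = (10u - 4v - 5, -4u + 4v - 1); substituting (1, 5/4) gives ∇h = (0, 0), so (1, 5/4) is indeed a critical point.
The Hessian of h is constant: H = [[10, -4], [-4, 4]].
det(H) = 10·4 − (-4)² = 24.
det(H) > 0 and tr(H) = 14 > 0, so H is positive definite and the point is a local minimum.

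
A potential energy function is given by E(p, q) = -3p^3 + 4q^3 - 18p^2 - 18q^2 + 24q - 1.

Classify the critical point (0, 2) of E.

saddle point

The mixed partial ∂²E/∂p∂q is 0, so the Hessian at any point is diag(E_pp, E_qq) = diag(-18(p + 2), 12(2q - 3)).
At (0, 2): H = diag(-36, 12).
The eigenvalues have opposite signs, so H is indefinite: a saddle point.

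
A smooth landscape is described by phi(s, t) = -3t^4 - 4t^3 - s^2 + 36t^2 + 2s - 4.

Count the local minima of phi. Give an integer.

0

phi separates as a function of s plus a function of t, so ∇phi=0 decouples.
∂phi/∂s = -2(s - 1) = 0 at s ∈ {1}; ∂phi/∂t = -12t(t - 2)(t + 3) = 0 at t ∈ {-3, 0, 2}.
The Hessian is diagonal: diag(phi_ss, phi_tt). Second derivatives: phi_ss(1)=-2; phi_tt(-3)=-180, phi_tt(0)=72, phi_tt(2)=-120.
Local minima occur where both diagonal entries positive: none. Count: 0.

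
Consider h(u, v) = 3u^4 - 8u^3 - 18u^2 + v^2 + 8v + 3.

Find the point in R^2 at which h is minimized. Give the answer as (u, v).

(3, -4)

h(u,v) separates as P(u) + Q(v) + 3, so its minimum is min P + min Q + 3.
P'(u) = 12u(u - 3)(u + 1) vanishes at u ∈ {-1, 0, 3}; Q'(v) = 2v + 8 vanishes at v ∈ {-4}.
Local minima of P (where P''>0): P(-1)=-7, P(3)=-135. Local minima of Q: Q(-4)=-16.
So the global minimum of h is P(3) + Q(-4) + 3 = -135 − 16 + 3 = -148, attained at (3, -4).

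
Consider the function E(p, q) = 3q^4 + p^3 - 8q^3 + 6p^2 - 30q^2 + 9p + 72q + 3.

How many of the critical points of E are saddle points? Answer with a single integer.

3

E separates as a function of p plus a function of q, so ∇E=0 decouples.
∂E/∂p = 3(p + 1)(p + 3) = 0 at p ∈ {-3, -1}; ∂E/∂q = 12(q - 3)(q - 1)(q + 2) = 0 at q ∈ {-2, 1, 3}.
The Hessian is diagonal: diag(E_pp, E_qq). Second derivatives: E_pp(-3)=-6, E_pp(-1)=6; E_qq(-2)=180, E_qq(1)=-72, E_qq(3)=120.
Saddle points occur where the two diagonal entries have opposite signs: (-3, -2), (-3, 3), (-1, 1). Count: 3.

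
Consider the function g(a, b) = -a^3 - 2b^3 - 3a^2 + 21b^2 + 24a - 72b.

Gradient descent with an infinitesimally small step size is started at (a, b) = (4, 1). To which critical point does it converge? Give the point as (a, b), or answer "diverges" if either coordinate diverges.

diverges

g is separable, so gradient descent decouples: a follows -∂g/∂a, b follows -∂g/∂b.
∂g/∂a = -3(a - 2)(a + 4); at a=4 this is -48, so a increases.
∂g/∂b = -6(b - 4)(b - 3); at b=1 this is -36, so b increases.
The a-coordinate has no critical point in that direction and runs off to infinity.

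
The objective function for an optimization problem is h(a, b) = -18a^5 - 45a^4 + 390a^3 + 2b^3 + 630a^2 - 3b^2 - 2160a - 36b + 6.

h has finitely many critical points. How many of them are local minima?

h separates as a function of a plus a function of b, so ∇h=0 decouples.
∂h/∂a = -90(a - 3)(a - 1)(a + 2)(a + 4) = 0 at a ∈ {-4, -2, 1, 3}; ∂h/∂b = 6(b - 3)(b + 2) = 0 at b ∈ {-2, 3}.
The Hessian is diagonal: diag(h_aa, h_bb). Second derivatives: h_aa(-4)=6300, h_aa(-2)=-2700, h_aa(1)=2700, h_aa(3)=-6300; h_bb(-2)=-30, h_bb(3)=30.
Local minima occur where both diagonal entries positive: (-4, 3), (1, 3). Count: 2.

2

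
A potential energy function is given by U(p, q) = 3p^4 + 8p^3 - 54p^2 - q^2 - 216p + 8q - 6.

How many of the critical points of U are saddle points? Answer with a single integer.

2

U separates as a function of p plus a function of q, so ∇U=0 decouples.
∂U/∂p = 12(p - 3)(p + 2)(p + 3) = 0 at p ∈ {-3, -2, 3}; ∂U/∂q = -2(q - 4) = 0 at q ∈ {4}.
The Hessian is diagonal: diag(U_pp, U_qq). Second derivatives: U_pp(-3)=72, U_pp(-2)=-60, U_pp(3)=360; U_qq(4)=-2.
Saddle points occur where the two diagonal entries have opposite signs: (-3, 4), (3, 4). Count: 2.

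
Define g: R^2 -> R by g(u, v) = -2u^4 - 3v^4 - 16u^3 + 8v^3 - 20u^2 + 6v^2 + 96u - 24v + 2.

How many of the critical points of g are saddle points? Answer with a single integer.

4

g separates as a function of u plus a function of v, so ∇g=0 decouples.
∂g/∂u = -8(u - 1)(u + 3)(u + 4) = 0 at u ∈ {-4, -3, 1}; ∂g/∂v = -12(v - 2)(v - 1)(v + 1) = 0 at v ∈ {-1, 1, 2}.
The Hessian is diagonal: diag(g_uu, g_vv). Second derivatives: g_uu(-4)=-40, g_uu(-3)=32, g_uu(1)=-160; g_vv(-1)=-72, g_vv(1)=24, g_vv(2)=-36.
Saddle points occur where the two diagonal entries have opposite signs: (-4, 1), (-3, -1), (-3, 2), (1, 1). Count: 4.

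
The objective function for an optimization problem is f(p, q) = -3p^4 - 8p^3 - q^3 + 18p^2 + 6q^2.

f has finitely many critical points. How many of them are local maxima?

f separates as a function of p plus a function of q, so ∇f=0 decouples.
∂f/∂p = -12p(p - 1)(p + 3) = 0 at p ∈ {-3, 0, 1}; ∂f/∂q = -3q(q - 4) = 0 at q ∈ {0, 4}.
The Hessian is diagonal: diag(f_pp, f_qq). Second derivatives: f_pp(-3)=-144, f_pp(0)=36, f_pp(1)=-48; f_qq(0)=12, f_qq(4)=-12.
Local maxima occur where both diagonal entries negative: (-3, 4), (1, 4). Count: 2.

2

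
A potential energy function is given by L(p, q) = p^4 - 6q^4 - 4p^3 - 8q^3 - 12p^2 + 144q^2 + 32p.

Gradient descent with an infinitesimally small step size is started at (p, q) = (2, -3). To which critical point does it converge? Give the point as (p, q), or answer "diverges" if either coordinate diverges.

L is separable, so gradient descent decouples: p follows -∂L/∂p, q follows -∂L/∂q.
∂L/∂p = 4(p - 4)(p - 1)(p + 2); at p=2 this is -32, so p increases.
∂L/∂q = -24q(q - 3)(q + 4); at q=-3 this is -432, so q increases.
p converges to its nearest critical value 4 (a local min of the p-part); q converges to 0. The iterate converges to (4, 0).

(4, 0)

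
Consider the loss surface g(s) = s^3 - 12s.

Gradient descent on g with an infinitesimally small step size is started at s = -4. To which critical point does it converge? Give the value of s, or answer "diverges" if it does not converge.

g'(s) = 3(s - 2)(s + 2), so g'(-4) = 36.
Gradient descent moves in the -g' direction, i.e. s is decreasing.
There is no critical point below s=-4, and g' keeps the same sign, so the iterate runs off to −∞.

diverges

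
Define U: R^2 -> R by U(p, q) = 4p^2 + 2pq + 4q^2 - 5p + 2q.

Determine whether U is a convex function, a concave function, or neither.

convex

U is quadratic, so its Hessian is the constant matrix H = [[8, 2], [2, 8]].
det(H) = 60, tr(H) = 16.
det(H) > 0 and tr(H) > 0, so H is positive definite everywhere: convex.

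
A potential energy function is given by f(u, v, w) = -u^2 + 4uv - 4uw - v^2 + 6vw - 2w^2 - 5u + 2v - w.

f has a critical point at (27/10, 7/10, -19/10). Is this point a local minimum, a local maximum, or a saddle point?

The Hessian is constant: H = [[-2, 4, -4], [4, -2, 6], [-4, 6, -4]].
Leading principal minors: Δ₁ = -2, Δ₂ = -12, Δ₃ = -40.
The minors fit neither the all-positive nor the alternating-sign pattern, so H is indefinite: a saddle point.

saddle point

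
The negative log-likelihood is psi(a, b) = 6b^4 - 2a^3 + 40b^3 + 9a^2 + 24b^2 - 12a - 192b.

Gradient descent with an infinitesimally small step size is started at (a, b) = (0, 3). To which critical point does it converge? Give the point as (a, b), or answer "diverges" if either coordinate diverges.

psi is separable, so gradient descent decouples: a follows -∂psi/∂a, b follows -∂psi/∂b.
∂psi/∂a = -6(a - 2)(a - 1); at a=0 this is -12, so a increases.
∂psi/∂b = 24(b - 1)(b + 2)(b + 4); at b=3 this is 1680, so b decreases.
a converges to its nearest critical value 1 (a local min of the a-part); b converges to 1. The iterate converges to (1, 1).

(1, 1)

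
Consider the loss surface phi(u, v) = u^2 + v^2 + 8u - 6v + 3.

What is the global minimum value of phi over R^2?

-22

phi(u,v) separates as P(u) + Q(v) + 3, so its minimum is min P + min Q + 3.
P'(u) = 2u + 8 vanishes at u ∈ {-4}; Q'(v) = 2v - 6 vanishes at v ∈ {3}.
Local minima of P (where P''>0): P(-4)=-16. Local minima of Q: Q(3)=-9.
So the global minimum of phi is P(-4) + Q(3) + 3 = -16 − 9 + 3 = -22, attained at (-4, 3).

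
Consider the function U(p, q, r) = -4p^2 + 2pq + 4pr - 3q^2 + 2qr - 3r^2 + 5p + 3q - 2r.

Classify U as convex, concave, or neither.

concave

U is quadratic, so its Hessian is the constant matrix H = [[-8, 2, 4], [2, -6, 2], [4, 2, -6]].
Leading principal minors: -8, 44, -104.
Signs alternate −, +, − ⇒ H ≺ 0 ⇒ concave.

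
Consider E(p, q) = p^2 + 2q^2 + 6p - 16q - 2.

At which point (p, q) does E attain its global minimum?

E(p,q) separates as A(p) + B(q) − 2, so its minimum is min A + min B − 2.
A'(p) = 2p + 6 vanishes at p ∈ {-3}; B'(q) = 4q - 16 vanishes at q ∈ {4}.
Local minima of A (where A''>0): A(-3)=-9. Local minima of B: B(4)=-32.
So the global minimum of E is A(-3) + B(4) − 2 = -9 − 32 − 2 = -43, attained at (-3, 4).

(-3, 4)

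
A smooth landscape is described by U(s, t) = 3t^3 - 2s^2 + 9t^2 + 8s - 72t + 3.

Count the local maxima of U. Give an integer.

1

U separates as a function of s plus a function of t, so ∇U=0 decouples.
∂U/∂s = -4(s - 2) = 0 at s ∈ {2}; ∂U/∂t = 9(t - 2)(t + 4) = 0 at t ∈ {-4, 2}.
The Hessian is diagonal: diag(U_ss, U_tt). Second derivatives: U_ss(2)=-4; U_tt(-4)=-54, U_tt(2)=54.
Local maxima occur where both diagonal entries negative: (2, -4). Count: 1.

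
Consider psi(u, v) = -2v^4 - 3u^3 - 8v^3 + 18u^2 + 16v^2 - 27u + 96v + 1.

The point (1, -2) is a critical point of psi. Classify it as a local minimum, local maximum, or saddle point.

local minimum

The mixed partial ∂²psi/∂u∂v is 0, so the Hessian at any point is diag(psi_uu, psi_vv) = diag(18(-u + 2), 8(-3v^2 - 6v + 4)).
At (1, -2): H = diag(18, 32).
Both eigenvalues are positive, so H is positive definite: a local minimum.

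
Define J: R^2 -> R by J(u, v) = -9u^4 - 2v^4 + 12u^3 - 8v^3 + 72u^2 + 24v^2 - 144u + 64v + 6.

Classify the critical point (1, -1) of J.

The mixed partial ∂²J/∂u∂v is 0, so the Hessian at any point is diag(J_uu, J_vv) = diag(36(-3u^2 + 2u + 4), 24(-v^2 - 2v + 2)).
At (1, -1): H = diag(108, 72).
Both eigenvalues are positive, so H is positive definite: a local minimum.

local minimum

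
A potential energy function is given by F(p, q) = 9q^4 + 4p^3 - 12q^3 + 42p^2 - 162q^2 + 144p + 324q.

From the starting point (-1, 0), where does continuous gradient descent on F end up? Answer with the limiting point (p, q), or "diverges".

(-3, -3)

F is separable, so gradient descent decouples: p follows -∂F/∂p, q follows -∂F/∂q.
∂F/∂p = 12(p + 3)(p + 4); at p=-1 this is 72, so p decreases.
∂F/∂q = 36(q - 3)(q - 1)(q + 3); at q=0 this is 324, so q decreases.
p converges to its nearest critical value -3 (a local min of the p-part); q converges to -3. The iterate converges to (-3, -3).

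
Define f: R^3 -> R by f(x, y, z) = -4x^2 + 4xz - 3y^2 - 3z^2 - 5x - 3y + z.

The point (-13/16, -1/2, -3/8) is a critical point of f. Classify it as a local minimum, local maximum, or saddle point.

The Hessian is constant: H = [[-8, 0, 4], [0, -6, 0], [4, 0, -6]].
Leading principal minors: Δ₁ = -8, Δ₂ = 48, Δ₃ = -192.
The minors alternate sign starting negative (−, +, −), so H is negative definite: a local maximum.

local maximum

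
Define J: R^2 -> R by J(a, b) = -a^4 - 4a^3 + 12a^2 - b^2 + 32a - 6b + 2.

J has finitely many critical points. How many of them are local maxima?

2

J separates as a function of a plus a function of b, so ∇J=0 decouples.
∂J/∂a = -4(a - 2)(a + 1)(a + 4) = 0 at a ∈ {-4, -1, 2}; ∂J/∂b = -2(b + 3) = 0 at b ∈ {-3}.
The Hessian is diagonal: diag(J_aa, J_bb). Second derivatives: J_aa(-4)=-72, J_aa(-1)=36, J_aa(2)=-72; J_bb(-3)=-2.
Local maxima occur where both diagonal entries negative: (-4, -3), (2, -3). Count: 2.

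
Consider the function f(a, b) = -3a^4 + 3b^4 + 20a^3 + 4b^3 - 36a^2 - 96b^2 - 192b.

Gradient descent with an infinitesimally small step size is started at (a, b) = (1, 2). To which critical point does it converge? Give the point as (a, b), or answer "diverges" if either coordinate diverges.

(2, 4)

f is separable, so gradient descent decouples: a follows -∂f/∂a, b follows -∂f/∂b.
∂f/∂a = -12a(a - 3)(a - 2); at a=1 this is -24, so a increases.
∂f/∂b = 12(b - 4)(b + 1)(b + 4); at b=2 this is -432, so b increases.
a converges to its nearest critical value 2 (a local min of the a-part); b converges to 4. The iterate converges to (2, 4).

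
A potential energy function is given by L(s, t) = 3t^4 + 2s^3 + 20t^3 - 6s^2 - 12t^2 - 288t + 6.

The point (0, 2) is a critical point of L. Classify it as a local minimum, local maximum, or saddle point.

The mixed partial ∂²L/∂s∂t is 0, so the Hessian at any point is diag(L_ss, L_tt) = diag(12(s - 1), 12(3t^2 + 10t - 2)).
At (0, 2): H = diag(-12, 360).
The eigenvalues have opposite signs, so H is indefinite: a saddle point.

saddle point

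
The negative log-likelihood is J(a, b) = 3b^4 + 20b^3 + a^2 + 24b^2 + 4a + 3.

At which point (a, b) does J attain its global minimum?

J(a,b) separates as P(a) + Q(b) + 3, so its minimum is min P + min Q + 3.
P'(a) = 2a + 4 vanishes at a ∈ {-2}; Q'(b) = 12b(b + 1)(b + 4) vanishes at b ∈ {-4, -1, 0}.
Local minima of P (where P''>0): P(-2)=-4. Local minima of Q: Q(-4)=-128, Q(0)=0.
So the global minimum of J is P(-2) + Q(-4) + 3 = -4 − 128 + 3 = -129, attained at (-2, -4).

(-2, -4)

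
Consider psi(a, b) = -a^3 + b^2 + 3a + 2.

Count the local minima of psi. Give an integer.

psi separates as a function of a plus a function of b, so ∇psi=0 decouples.
∂psi/∂a = -3(a - 1)(a + 1) = 0 at a ∈ {-1, 1}; ∂psi/∂b = 2b = 0 at b ∈ {0}.
The Hessian is diagonal: diag(psi_aa, psi_bb). Second derivatives: psi_aa(-1)=6, psi_aa(1)=-6; psi_bb(0)=2.
Local minima occur where both diagonal entries positive: (-1, 0). Count: 1.

1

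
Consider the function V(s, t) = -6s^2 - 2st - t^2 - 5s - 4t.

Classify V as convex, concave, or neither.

concave

V is quadratic, so its Hessian is the constant matrix H = [[-12, -2], [-2, -2]].
det(H) = 20, tr(H) = -14.
det(H) > 0 and tr(H) < 0, so H is negative definite everywhere: concave.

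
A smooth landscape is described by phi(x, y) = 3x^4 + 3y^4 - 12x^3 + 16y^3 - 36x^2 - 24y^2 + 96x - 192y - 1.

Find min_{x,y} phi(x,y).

-497

phi(x,y) separates as P(x) + Q(y) − 1, so its minimum is min P + min Q − 1.
P'(x) = 12(x - 4)(x - 1)(x + 2) vanishes at x ∈ {-2, 1, 4}; Q'(y) = 12(y - 2)(y + 2)(y + 4) vanishes at y ∈ {-4, -2, 2}.
Local minima of P (where P''>0): P(-2)=-192, P(4)=-192. Local minima of Q: Q(-4)=128, Q(2)=-304.
So the global minimum of phi is P(-2) + Q(2) − 1 = -192 − 304 − 1 = -497, attained at (-2, 2).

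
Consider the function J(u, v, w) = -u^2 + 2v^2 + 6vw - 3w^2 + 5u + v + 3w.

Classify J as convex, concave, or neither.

J is quadratic, so its Hessian is the constant matrix H = [[-2, 0, 0], [0, 4, 6], [0, 6, -6]].
Leading principal minors: -2, -8, 120.
Neither pattern holds ⇒ H is indefinite ⇒ neither convex nor concave.

neither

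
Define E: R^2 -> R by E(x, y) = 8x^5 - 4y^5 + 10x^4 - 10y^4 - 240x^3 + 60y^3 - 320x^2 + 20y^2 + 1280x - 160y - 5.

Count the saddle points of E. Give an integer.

8

E separates as a function of x plus a function of y, so ∇E=0 decouples.
∂E/∂x = 40(x - 4)(x - 1)(x + 2)(x + 4) = 0 at x ∈ {-4, -2, 1, 4}; ∂E/∂y = -20(y - 2)(y - 1)(y + 1)(y + 4) = 0 at y ∈ {-4, -1, 1, 2}.
The Hessian is diagonal: diag(E_xx, E_yy). Second derivatives: E_xx(-4)=-3200, E_xx(-2)=1440, E_xx(1)=-1800, E_xx(4)=5760; E_yy(-4)=1800, E_yy(-1)=-360, E_yy(1)=200, E_yy(2)=-360.
Saddle points occur where the two diagonal entries have opposite signs: (-4, -4), (-4, 1), (-2, -1), (-2, 2), (1, -4), (1, 1), (4, -1), (4, 2). Count: 8.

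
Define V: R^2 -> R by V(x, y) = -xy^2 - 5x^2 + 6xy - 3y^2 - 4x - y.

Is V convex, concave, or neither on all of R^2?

neither

The term -xy^2 is cubic, so the Hessian is not constant.
∂²V/∂y² = -2x - 6, which takes both signs as x varies (negative for sufficiently large x). A diagonal entry of the Hessian changing sign means the Hessian is neither positive- nor negative-semidefinite on all of R^2.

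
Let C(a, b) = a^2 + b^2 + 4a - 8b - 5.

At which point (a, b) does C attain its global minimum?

(-2, 4)

C(a,b) separates as P(a) + Q(b) − 5, so its minimum is min P + min Q − 5.
P'(a) = 2a + 4 vanishes at a ∈ {-2}; Q'(b) = 2b - 8 vanishes at b ∈ {4}.
Local minima of P (where P''>0): P(-2)=-4. Local minima of Q: Q(4)=-16.
So the global minimum of C is P(-2) + Q(4) − 5 = -4 − 16 − 5 = -25, attained at (-2, 4).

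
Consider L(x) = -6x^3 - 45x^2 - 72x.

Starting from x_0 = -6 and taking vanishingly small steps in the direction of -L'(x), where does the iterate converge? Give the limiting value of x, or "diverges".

L'(x) = -18(x + 1)(x + 4), so L'(-6) = -180.
Gradient descent moves in the -L' direction, i.e. x is increasing.
The nearest critical point in that direction is x = -4, where L'' = 54 > 0 (a local minimum). The iterate converges there.

-4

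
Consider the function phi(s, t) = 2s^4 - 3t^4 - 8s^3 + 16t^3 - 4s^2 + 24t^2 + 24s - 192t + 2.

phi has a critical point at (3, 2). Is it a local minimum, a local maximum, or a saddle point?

local minimum

The mixed partial ∂²phi/∂s∂t is 0, so the Hessian at any point is diag(phi_ss, phi_tt) = diag(8(3s^2 - 6s - 1), 12(-3t^2 + 8t + 4)).
At (3, 2): H = diag(64, 96).
Both eigenvalues are positive, so H is positive definite: a local minimum.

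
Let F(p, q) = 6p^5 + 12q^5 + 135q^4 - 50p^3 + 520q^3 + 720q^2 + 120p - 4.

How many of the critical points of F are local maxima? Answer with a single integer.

F separates as a function of p plus a function of q, so ∇F=0 decouples.
∂F/∂p = 30(p - 2)(p - 1)(p + 1)(p + 2) = 0 at p ∈ {-2, -1, 1, 2}; ∂F/∂q = 60q(q + 2)(q + 3)(q + 4) = 0 at q ∈ {-4, -3, -2, 0}.
The Hessian is diagonal: diag(F_pp, F_qq). Second derivatives: F_pp(-2)=-360, F_pp(-1)=180, F_pp(1)=-180, F_pp(2)=360; F_qq(-4)=-480, F_qq(-3)=180, F_qq(-2)=-240, F_qq(0)=1440.
Local maxima occur where both diagonal entries negative: (-2, -4), (-2, -2), (1, -4), (1, -2). Count: 4.

4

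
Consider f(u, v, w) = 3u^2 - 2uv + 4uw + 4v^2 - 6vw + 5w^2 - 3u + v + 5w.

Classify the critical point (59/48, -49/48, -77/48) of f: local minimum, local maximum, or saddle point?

local minimum

The Hessian is constant: H = [[6, -2, 4], [-2, 8, -6], [4, -6, 10]].
Leading principal minors: Δ₁ = 6, Δ₂ = 44, Δ₃ = 192.
All leading minors are positive, so H is positive definite: a local minimum.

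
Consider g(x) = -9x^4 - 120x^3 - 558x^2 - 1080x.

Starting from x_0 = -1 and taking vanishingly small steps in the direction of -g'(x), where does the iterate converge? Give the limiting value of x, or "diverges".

diverges

g'(x) = -36(x + 2)(x + 3)(x + 5), so g'(-1) = -288.
Gradient descent moves in the -g' direction, i.e. x is increasing.
There is no critical point above x=-1, and g' keeps the same sign, so the iterate runs off to +∞.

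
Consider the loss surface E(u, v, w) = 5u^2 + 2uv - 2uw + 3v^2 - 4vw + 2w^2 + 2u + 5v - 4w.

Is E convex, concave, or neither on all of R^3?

E is quadratic, so its Hessian is the constant matrix H = [[10, 2, -2], [2, 6, -4], [-2, -4, 4]].
Leading principal minors: 10, 56, 72.
All positive ⇒ H ≻ 0 ⇒ convex.

convex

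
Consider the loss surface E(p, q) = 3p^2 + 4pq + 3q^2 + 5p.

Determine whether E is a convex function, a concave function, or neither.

convex

E is quadratic, so its Hessian is the constant matrix H = [[6, 4], [4, 6]].
det(H) = 20, tr(H) = 12.
det(H) > 0 and tr(H) > 0, so H is positive definite everywhere: convex.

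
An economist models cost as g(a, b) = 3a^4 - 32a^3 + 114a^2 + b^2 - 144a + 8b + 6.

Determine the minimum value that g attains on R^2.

-69

g(a,b) separates as P(a) + Q(b) + 6, so its minimum is min P + min Q + 6.
P'(a) = 12(a - 4)(a - 3)(a - 1) vanishes at a ∈ {1, 3, 4}; Q'(b) = 2b + 8 vanishes at b ∈ {-4}.
Local minima of P (where P''>0): P(1)=-59, P(4)=-32. Local minima of Q: Q(-4)=-16.
So the global minimum of g is P(1) + Q(-4) + 6 = -59 − 16 + 6 = -69, attained at (1, -4).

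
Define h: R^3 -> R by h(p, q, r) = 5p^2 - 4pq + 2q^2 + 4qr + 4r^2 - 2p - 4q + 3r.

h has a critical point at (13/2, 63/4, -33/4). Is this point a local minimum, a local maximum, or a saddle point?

The Hessian is constant: H = [[10, -4, 0], [-4, 4, 4], [0, 4, 8]].
Leading principal minors: Δ₁ = 10, Δ₂ = 24, Δ₃ = 32.
All leading minors are positive, so H is positive definite: a local minimum.

local minimum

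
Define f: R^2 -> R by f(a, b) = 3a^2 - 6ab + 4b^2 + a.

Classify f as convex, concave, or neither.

f is quadratic, so its Hessian is the constant matrix H = [[6, -6], [-6, 8]].
det(H) = 12, tr(H) = 14.
det(H) > 0 and tr(H) > 0, so H is positive definite everywhere: convex.

convex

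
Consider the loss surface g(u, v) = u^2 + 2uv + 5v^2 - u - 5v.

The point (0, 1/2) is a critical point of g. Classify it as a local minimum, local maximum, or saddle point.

The Hessian of g is constant: H = [[2, 2], [2, 10]].
det(H) = 2·10 − 2² = 16.
det(H) > 0 and tr(H) = 12 > 0, so H is positive definite and the point is a local minimum.

local minimum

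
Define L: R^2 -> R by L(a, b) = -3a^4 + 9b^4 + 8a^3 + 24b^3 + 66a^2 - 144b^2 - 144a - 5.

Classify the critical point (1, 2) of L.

The mixed partial ∂²L/∂a∂b is 0, so the Hessian at any point is diag(L_aa, L_bb) = diag(12(-3a^2 + 4a + 11), 36(3b^2 + 4b - 8)).
At (1, 2): H = diag(144, 432).
Both eigenvalues are positive, so H is positive definite: a local minimum.

local minimum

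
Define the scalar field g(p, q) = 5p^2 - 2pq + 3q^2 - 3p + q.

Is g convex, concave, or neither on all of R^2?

g is quadratic, so its Hessian is the constant matrix H = [[10, -2], [-2, 6]].
det(H) = 56, tr(H) = 16.
det(H) > 0 and tr(H) > 0, so H is positive definite everywhere: convex.

convex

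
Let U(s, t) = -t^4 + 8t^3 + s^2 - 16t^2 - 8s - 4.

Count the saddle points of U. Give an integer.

U separates as a function of s plus a function of t, so ∇U=0 decouples.
∂U/∂s = 2(s - 4) = 0 at s ∈ {4}; ∂U/∂t = -4t(t - 4)(t - 2) = 0 at t ∈ {0, 2, 4}.
The Hessian is diagonal: diag(U_ss, U_tt). Second derivatives: U_ss(4)=2; U_tt(0)=-32, U_tt(2)=16, U_tt(4)=-32.
Saddle points occur where the two diagonal entries have opposite signs: (4, 0), (4, 4). Count: 2.

2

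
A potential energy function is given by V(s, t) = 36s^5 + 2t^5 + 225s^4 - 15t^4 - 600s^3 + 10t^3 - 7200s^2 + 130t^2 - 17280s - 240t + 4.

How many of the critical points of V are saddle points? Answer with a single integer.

V separates as a function of s plus a function of t, so ∇V=0 decouples.
∂V/∂s = 180(s - 4)(s + 2)(s + 3)(s + 4) = 0 at s ∈ {-4, -3, -2, 4}; ∂V/∂t = 10(t - 4)(t - 3)(t - 1)(t + 2) = 0 at t ∈ {-2, 1, 3, 4}.
The Hessian is diagonal: diag(V_ss, V_tt). Second derivatives: V_ss(-4)=-2880, V_ss(-3)=1260, V_ss(-2)=-2160, V_ss(4)=60480; V_tt(-2)=-900, V_tt(1)=180, V_tt(3)=-100, V_tt(4)=180.
Saddle points occur where the two diagonal entries have opposite signs: (-4, 1), (-4, 4), (-3, -2), (-3, 3), (-2, 1), (-2, 4), (4, -2), (4, 3). Count: 8.

8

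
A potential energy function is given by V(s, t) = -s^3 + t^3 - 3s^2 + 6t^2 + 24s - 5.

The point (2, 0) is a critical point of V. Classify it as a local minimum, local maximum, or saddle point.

The mixed partial ∂²V/∂s∂t is 0, so the Hessian at any point is diag(V_ss, V_tt) = diag(-6(s + 1), 6(t + 2)).
At (2, 0): H = diag(-18, 12).
The eigenvalues have opposite signs, so H is indefinite: a saddle point.

saddle point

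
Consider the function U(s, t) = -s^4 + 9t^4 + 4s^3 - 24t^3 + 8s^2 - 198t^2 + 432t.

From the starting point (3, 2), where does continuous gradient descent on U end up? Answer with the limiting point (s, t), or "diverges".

U is separable, so gradient descent decouples: s follows -∂U/∂s, t follows -∂U/∂t.
∂U/∂s = -4s(s - 4)(s + 1); at s=3 this is 48, so s decreases.
∂U/∂t = 36(t - 4)(t - 1)(t + 3); at t=2 this is -360, so t increases.
s converges to its nearest critical value 0 (a local min of the s-part); t converges to 4. The iterate converges to (0, 4).

(0, 4)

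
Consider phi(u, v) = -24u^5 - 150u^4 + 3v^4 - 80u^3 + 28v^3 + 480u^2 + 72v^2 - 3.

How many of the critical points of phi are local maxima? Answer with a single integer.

phi separates as a function of u plus a function of v, so ∇phi=0 decouples.
∂phi/∂u = -120u(u - 1)(u + 2)(u + 4) = 0 at u ∈ {-4, -2, 0, 1}; ∂phi/∂v = 12v(v + 3)(v + 4) = 0 at v ∈ {-4, -3, 0}.
The Hessian is diagonal: diag(phi_uu, phi_vv). Second derivatives: phi_uu(-4)=4800, phi_uu(-2)=-1440, phi_uu(0)=960, phi_uu(1)=-1800; phi_vv(-4)=48, phi_vv(-3)=-36, phi_vv(0)=144.
Local maxima occur where both diagonal entries negative: (-2, -3), (1, -3). Count: 2.

2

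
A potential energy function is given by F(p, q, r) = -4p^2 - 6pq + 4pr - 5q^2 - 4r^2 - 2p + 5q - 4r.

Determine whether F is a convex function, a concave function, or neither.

concave

F is quadratic, so its Hessian is the constant matrix H = [[-8, -6, 4], [-6, -10, 0], [4, 0, -8]].
Leading principal minors: -8, 44, -192.
Signs alternate −, +, − ⇒ H ≺ 0 ⇒ concave.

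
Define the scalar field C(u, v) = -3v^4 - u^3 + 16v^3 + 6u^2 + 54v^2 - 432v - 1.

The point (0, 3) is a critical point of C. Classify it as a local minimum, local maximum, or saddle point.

The mixed partial ∂²C/∂u∂v is 0, so the Hessian at any point is diag(C_uu, C_vv) = diag(6(-u + 2), 12(-3v^2 + 8v + 9)).
At (0, 3): H = diag(12, 72).
Both eigenvalues are positive, so H is positive definite: a local minimum.

local minimum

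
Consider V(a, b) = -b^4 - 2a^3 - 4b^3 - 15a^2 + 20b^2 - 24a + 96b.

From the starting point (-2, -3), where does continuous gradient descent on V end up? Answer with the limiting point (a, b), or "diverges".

V is separable, so gradient descent decouples: a follows -∂V/∂a, b follows -∂V/∂b.
∂V/∂a = -6(a + 1)(a + 4); at a=-2 this is 12, so a decreases.
∂V/∂b = -4(b - 3)(b + 2)(b + 4); at b=-3 this is -24, so b increases.
a converges to its nearest critical value -4 (a local min of the a-part); b converges to -2. The iterate converges to (-4, -2).

(-4, -2)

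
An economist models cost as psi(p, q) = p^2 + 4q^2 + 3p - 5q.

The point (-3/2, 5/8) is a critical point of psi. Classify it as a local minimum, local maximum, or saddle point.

local minimum

The Hessian of psi is constant: H = [[2, 0], [0, 8]].
det(H) = 2·8 − 0² = 16.
det(H) > 0 and tr(H) = 10 > 0, so H is positive definite and the point is a local minimum.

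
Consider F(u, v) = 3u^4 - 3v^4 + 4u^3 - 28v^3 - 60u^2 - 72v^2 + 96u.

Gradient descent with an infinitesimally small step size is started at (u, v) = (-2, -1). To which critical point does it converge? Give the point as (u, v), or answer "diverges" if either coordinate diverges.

F is separable, so gradient descent decouples: u follows -∂F/∂u, v follows -∂F/∂v.
∂F/∂u = 12(u - 2)(u - 1)(u + 4); at u=-2 this is 288, so u decreases.
∂F/∂v = -12v(v + 3)(v + 4); at v=-1 this is 72, so v decreases.
u converges to its nearest critical value -4 (a local min of the u-part); v converges to -3. The iterate converges to (-4, -3).

(-4, -3)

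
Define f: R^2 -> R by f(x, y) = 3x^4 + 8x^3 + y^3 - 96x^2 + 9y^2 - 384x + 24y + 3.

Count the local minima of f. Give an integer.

2

f separates as a function of x plus a function of y, so ∇f=0 decouples.
∂f/∂x = 12(x - 4)(x + 2)(x + 4) = 0 at x ∈ {-4, -2, 4}; ∂f/∂y = 3(y + 2)(y + 4) = 0 at y ∈ {-4, -2}.
The Hessian is diagonal: diag(f_xx, f_yy). Second derivatives: f_xx(-4)=192, f_xx(-2)=-144, f_xx(4)=576; f_yy(-4)=-6, f_yy(-2)=6.
Local minima occur where both diagonal entries positive: (-4, -2), (4, -2). Count: 2.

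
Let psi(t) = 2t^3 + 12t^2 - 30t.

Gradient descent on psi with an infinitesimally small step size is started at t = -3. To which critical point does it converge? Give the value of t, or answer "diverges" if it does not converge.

1

psi'(t) = 6(t - 1)(t + 5), so psi'(-3) = -48.
Gradient descent moves in the -psi' direction, i.e. t is increasing.
The nearest critical point in that direction is t = 1, where psi'' = 36 > 0 (a local minimum). The iterate converges there.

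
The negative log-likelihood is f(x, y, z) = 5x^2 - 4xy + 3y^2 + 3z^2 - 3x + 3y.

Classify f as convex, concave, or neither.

f is quadratic, so its Hessian is the constant matrix H = [[10, -4, 0], [-4, 6, 0], [0, 0, 6]].
Leading principal minors: 10, 44, 264.
All positive ⇒ H ≻ 0 ⇒ convex.

convex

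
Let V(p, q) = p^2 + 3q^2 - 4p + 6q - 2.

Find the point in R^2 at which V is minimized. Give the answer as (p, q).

V(p,q) separates as A(p) + B(q) − 2, so its minimum is min A + min B − 2.
A'(p) = 2p - 4 vanishes at p ∈ {2}; B'(q) = 6q + 6 vanishes at q ∈ {-1}.
Local minima of A (where A''>0): A(2)=-4. Local minima of B: B(-1)=-3.
So the global minimum of V is A(2) + B(-1) − 2 = -4 − 3 − 2 = -9, attained at (2, -1).

(2, -1)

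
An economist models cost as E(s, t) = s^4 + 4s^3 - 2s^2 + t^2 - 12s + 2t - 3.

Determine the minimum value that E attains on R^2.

E(s,t) separates as P(s) + Q(t) − 3, so its minimum is min P + min Q − 3.
P'(s) = 4(s - 1)(s + 1)(s + 3) vanishes at s ∈ {-3, -1, 1}; Q'(t) = 2(t + 1) vanishes at t ∈ {-1}.
Local minima of P (where P''>0): P(-3)=-9, P(1)=-9. Local minima of Q: Q(-1)=-1.
So the global minimum of E is P(-3) + Q(-1) − 3 = -9 − 1 − 3 = -13, attained at (-3, -1).

-13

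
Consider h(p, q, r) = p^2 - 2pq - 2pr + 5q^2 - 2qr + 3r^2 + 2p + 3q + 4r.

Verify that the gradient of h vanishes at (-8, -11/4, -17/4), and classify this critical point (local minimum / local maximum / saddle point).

local minimum

∇h = (2p - 2q - 2r + 2, -2p + 10q - 2r + 3, -2p - 2q + 6r + 4); substituting (-8, -11/4, -17/4) gives ∇h = (0, 0, 0), so (-8, -11/4, -17/4) is indeed a critical point.
The Hessian is constant: H = [[2, -2, -2], [-2, 10, -2], [-2, -2, 6]].
Leading principal minors: Δ₁ = 2, Δ₂ = 16, Δ₃ = 32.
All leading minors are positive, so H is positive definite: a local minimum.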